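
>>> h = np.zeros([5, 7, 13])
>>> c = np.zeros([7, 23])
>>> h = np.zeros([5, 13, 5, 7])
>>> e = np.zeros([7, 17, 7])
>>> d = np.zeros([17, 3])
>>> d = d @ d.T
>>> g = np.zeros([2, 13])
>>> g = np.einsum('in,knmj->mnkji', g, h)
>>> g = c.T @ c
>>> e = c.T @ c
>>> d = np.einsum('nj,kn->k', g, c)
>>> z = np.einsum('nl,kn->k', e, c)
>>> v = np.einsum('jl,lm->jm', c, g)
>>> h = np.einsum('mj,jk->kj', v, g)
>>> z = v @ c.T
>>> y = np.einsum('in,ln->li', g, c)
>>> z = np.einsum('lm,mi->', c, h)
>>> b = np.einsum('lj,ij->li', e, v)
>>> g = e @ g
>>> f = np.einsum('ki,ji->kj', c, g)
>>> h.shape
(23, 23)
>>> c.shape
(7, 23)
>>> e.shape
(23, 23)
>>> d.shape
(7,)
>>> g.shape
(23, 23)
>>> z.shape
()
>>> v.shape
(7, 23)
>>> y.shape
(7, 23)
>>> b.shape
(23, 7)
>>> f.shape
(7, 23)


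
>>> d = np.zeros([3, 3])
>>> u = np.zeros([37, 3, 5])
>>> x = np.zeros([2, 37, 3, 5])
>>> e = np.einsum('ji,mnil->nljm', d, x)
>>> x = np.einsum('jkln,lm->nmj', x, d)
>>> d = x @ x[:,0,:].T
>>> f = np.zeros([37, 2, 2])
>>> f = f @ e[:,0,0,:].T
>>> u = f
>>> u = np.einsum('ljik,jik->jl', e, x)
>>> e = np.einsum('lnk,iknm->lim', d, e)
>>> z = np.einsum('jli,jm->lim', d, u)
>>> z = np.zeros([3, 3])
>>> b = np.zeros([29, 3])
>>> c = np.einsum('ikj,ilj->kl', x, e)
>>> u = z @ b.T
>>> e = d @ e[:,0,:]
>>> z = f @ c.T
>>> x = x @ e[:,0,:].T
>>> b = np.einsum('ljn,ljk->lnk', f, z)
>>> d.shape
(5, 3, 5)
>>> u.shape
(3, 29)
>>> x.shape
(5, 3, 5)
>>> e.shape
(5, 3, 2)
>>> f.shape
(37, 2, 37)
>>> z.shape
(37, 2, 3)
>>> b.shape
(37, 37, 3)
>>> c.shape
(3, 37)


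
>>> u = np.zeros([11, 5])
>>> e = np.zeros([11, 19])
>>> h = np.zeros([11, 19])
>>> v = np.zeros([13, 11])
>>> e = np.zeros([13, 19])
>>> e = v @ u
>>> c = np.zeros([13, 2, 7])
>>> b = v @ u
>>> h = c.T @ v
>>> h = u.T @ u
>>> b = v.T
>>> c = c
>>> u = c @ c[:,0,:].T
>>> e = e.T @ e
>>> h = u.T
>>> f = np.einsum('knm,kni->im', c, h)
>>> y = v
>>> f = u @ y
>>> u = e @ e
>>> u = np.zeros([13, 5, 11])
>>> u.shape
(13, 5, 11)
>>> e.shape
(5, 5)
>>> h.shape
(13, 2, 13)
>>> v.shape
(13, 11)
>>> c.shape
(13, 2, 7)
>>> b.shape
(11, 13)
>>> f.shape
(13, 2, 11)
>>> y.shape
(13, 11)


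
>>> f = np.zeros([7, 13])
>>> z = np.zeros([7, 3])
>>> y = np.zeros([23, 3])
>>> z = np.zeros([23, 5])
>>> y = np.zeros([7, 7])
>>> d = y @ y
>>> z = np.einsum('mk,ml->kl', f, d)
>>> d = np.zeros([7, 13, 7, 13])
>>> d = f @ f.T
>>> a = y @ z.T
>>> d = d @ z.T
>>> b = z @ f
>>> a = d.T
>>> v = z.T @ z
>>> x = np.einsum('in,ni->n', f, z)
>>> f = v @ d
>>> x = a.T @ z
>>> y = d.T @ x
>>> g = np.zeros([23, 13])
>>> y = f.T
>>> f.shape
(7, 13)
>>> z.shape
(13, 7)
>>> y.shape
(13, 7)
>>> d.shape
(7, 13)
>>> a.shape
(13, 7)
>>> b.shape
(13, 13)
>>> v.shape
(7, 7)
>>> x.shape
(7, 7)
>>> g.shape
(23, 13)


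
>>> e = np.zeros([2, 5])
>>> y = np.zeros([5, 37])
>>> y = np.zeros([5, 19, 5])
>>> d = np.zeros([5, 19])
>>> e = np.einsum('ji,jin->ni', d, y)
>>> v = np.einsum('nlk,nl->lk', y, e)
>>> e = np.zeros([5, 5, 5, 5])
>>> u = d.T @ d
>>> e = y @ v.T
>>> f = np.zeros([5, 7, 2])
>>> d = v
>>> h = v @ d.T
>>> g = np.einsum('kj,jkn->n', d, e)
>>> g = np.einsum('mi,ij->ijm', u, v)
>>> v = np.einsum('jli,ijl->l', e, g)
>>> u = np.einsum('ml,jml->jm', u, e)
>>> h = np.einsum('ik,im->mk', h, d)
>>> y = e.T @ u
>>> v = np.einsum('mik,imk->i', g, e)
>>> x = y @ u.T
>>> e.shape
(5, 19, 19)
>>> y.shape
(19, 19, 19)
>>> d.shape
(19, 5)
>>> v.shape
(5,)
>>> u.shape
(5, 19)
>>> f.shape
(5, 7, 2)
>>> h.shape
(5, 19)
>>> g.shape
(19, 5, 19)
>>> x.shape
(19, 19, 5)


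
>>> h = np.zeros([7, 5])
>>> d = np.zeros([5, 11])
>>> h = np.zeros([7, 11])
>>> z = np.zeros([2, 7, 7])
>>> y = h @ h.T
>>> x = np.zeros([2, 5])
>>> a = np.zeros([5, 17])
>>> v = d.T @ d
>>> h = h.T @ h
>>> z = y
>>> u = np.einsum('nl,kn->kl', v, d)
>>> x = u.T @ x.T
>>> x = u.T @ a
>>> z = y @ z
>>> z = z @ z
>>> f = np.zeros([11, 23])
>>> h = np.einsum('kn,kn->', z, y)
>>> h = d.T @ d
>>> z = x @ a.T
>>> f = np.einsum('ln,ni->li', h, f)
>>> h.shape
(11, 11)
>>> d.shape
(5, 11)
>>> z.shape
(11, 5)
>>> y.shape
(7, 7)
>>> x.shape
(11, 17)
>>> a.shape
(5, 17)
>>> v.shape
(11, 11)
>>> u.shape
(5, 11)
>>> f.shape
(11, 23)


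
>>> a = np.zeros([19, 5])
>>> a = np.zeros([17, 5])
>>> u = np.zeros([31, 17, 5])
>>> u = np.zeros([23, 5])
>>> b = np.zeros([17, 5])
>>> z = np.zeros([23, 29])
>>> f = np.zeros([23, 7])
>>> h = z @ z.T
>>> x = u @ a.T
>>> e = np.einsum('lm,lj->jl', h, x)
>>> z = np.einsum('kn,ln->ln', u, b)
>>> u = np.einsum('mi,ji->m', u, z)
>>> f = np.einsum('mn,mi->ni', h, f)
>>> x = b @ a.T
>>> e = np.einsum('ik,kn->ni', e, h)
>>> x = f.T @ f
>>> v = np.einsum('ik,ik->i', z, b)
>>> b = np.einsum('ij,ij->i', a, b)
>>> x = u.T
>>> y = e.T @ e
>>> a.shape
(17, 5)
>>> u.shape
(23,)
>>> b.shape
(17,)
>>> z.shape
(17, 5)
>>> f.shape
(23, 7)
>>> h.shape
(23, 23)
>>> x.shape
(23,)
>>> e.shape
(23, 17)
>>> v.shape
(17,)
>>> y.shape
(17, 17)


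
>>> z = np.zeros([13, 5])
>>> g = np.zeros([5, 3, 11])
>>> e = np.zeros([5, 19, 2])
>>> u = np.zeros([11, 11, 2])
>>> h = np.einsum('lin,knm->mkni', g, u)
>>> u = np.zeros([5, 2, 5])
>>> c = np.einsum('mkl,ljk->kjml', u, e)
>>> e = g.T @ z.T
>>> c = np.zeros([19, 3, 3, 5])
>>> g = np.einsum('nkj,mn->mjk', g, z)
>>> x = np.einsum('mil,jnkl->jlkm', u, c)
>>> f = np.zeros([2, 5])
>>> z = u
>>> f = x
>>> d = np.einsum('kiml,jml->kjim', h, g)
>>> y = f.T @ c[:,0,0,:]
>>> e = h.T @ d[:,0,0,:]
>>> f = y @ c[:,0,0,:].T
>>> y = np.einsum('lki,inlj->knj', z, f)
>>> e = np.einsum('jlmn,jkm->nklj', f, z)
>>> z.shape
(5, 2, 5)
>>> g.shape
(13, 11, 3)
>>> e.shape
(19, 2, 3, 5)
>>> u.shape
(5, 2, 5)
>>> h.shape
(2, 11, 11, 3)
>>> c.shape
(19, 3, 3, 5)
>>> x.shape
(19, 5, 3, 5)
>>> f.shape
(5, 3, 5, 19)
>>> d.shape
(2, 13, 11, 11)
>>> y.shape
(2, 3, 19)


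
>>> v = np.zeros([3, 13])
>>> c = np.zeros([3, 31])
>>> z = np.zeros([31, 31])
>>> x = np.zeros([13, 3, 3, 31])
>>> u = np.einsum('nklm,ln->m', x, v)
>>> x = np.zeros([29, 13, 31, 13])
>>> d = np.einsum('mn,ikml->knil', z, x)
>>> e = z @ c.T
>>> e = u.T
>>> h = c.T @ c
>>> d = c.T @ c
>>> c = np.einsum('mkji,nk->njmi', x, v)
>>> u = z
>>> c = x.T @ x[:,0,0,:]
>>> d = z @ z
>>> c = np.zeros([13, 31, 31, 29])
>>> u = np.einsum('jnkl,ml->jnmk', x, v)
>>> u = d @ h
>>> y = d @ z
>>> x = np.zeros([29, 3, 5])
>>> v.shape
(3, 13)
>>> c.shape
(13, 31, 31, 29)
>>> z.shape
(31, 31)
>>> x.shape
(29, 3, 5)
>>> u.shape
(31, 31)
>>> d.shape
(31, 31)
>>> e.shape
(31,)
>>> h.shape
(31, 31)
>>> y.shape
(31, 31)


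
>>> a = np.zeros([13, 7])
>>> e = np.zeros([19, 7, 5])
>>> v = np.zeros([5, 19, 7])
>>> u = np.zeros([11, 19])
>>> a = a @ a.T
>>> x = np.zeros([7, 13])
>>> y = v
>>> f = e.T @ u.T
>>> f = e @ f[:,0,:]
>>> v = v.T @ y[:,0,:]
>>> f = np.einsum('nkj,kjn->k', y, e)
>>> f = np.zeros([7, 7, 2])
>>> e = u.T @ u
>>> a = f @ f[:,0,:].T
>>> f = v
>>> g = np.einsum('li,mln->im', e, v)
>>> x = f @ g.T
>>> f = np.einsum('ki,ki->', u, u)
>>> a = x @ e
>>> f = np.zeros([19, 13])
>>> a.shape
(7, 19, 19)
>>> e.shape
(19, 19)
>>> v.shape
(7, 19, 7)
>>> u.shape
(11, 19)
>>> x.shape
(7, 19, 19)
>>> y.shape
(5, 19, 7)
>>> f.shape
(19, 13)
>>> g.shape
(19, 7)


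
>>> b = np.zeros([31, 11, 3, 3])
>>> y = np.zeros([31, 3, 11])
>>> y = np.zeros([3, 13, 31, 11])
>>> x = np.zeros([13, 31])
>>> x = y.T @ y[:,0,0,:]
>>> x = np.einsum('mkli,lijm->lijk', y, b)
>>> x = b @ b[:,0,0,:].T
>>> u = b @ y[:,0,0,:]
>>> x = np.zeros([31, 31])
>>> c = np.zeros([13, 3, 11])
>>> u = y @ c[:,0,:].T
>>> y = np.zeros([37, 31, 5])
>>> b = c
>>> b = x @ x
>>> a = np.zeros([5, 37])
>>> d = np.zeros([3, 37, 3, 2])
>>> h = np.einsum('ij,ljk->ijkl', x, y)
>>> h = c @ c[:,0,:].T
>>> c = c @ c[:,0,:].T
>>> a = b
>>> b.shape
(31, 31)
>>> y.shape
(37, 31, 5)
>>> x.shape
(31, 31)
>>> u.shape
(3, 13, 31, 13)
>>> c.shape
(13, 3, 13)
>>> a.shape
(31, 31)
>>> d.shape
(3, 37, 3, 2)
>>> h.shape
(13, 3, 13)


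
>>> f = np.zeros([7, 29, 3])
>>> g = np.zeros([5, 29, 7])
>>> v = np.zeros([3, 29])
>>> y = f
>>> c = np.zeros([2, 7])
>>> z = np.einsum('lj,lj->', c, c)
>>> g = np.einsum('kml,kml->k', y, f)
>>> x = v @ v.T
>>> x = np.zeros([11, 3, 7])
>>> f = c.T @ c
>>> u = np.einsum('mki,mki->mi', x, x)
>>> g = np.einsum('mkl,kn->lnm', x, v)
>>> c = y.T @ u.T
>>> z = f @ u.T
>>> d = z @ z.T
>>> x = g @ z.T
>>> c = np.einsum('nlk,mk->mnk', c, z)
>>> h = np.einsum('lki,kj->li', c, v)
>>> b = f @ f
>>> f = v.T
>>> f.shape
(29, 3)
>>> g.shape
(7, 29, 11)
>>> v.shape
(3, 29)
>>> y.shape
(7, 29, 3)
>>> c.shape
(7, 3, 11)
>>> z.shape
(7, 11)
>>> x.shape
(7, 29, 7)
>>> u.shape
(11, 7)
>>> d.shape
(7, 7)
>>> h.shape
(7, 11)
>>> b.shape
(7, 7)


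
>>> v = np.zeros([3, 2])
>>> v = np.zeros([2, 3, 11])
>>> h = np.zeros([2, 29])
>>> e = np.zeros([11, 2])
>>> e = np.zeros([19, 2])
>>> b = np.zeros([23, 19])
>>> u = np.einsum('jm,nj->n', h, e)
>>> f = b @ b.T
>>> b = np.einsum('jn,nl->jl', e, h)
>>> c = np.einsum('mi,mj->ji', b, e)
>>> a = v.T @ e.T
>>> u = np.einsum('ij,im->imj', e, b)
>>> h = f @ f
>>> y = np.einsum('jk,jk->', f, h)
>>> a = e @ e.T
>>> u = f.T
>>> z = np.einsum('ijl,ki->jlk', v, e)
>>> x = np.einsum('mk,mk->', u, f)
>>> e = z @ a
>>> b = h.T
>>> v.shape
(2, 3, 11)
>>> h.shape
(23, 23)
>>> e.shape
(3, 11, 19)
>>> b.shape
(23, 23)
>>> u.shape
(23, 23)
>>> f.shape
(23, 23)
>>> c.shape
(2, 29)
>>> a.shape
(19, 19)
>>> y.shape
()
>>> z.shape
(3, 11, 19)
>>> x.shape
()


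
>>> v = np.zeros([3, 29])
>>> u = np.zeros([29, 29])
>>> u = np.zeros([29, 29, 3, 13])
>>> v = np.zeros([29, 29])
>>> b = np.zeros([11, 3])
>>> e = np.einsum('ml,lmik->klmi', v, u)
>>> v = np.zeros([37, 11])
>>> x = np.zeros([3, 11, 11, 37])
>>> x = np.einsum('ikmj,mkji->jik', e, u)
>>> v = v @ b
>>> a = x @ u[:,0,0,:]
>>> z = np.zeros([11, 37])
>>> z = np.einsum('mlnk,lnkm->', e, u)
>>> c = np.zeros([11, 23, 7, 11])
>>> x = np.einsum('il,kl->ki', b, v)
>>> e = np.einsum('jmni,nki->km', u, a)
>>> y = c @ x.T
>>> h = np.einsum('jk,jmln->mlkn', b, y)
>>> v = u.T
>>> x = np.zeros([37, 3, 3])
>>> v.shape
(13, 3, 29, 29)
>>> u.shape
(29, 29, 3, 13)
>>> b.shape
(11, 3)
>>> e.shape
(13, 29)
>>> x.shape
(37, 3, 3)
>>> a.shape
(3, 13, 13)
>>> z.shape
()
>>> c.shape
(11, 23, 7, 11)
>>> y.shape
(11, 23, 7, 37)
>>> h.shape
(23, 7, 3, 37)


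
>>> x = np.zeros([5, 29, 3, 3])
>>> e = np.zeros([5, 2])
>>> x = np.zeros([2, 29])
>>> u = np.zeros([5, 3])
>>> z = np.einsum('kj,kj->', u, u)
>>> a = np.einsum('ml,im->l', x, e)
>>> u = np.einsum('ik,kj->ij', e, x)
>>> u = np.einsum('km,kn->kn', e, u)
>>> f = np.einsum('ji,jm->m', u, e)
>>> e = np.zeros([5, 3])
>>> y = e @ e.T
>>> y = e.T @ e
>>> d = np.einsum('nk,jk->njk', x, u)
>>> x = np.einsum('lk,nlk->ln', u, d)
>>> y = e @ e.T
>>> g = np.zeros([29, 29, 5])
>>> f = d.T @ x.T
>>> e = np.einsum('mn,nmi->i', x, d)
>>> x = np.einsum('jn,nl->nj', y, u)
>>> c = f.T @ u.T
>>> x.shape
(5, 5)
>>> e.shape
(29,)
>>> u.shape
(5, 29)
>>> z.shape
()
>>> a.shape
(29,)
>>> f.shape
(29, 5, 5)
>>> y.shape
(5, 5)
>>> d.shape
(2, 5, 29)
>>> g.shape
(29, 29, 5)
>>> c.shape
(5, 5, 5)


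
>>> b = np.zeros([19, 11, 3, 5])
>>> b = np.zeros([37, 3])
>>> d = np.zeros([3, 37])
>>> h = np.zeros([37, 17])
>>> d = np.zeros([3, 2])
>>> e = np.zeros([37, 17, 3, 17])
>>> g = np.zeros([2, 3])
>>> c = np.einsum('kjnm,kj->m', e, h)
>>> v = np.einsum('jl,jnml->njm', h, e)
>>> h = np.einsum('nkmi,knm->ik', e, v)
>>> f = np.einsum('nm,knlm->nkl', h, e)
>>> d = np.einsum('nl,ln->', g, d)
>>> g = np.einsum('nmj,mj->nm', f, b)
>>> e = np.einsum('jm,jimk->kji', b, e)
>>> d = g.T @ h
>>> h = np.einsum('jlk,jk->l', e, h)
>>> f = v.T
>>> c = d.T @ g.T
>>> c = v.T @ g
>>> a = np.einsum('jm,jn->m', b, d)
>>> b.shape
(37, 3)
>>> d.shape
(37, 17)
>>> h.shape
(37,)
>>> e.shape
(17, 37, 17)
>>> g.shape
(17, 37)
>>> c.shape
(3, 37, 37)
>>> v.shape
(17, 37, 3)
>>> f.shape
(3, 37, 17)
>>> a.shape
(3,)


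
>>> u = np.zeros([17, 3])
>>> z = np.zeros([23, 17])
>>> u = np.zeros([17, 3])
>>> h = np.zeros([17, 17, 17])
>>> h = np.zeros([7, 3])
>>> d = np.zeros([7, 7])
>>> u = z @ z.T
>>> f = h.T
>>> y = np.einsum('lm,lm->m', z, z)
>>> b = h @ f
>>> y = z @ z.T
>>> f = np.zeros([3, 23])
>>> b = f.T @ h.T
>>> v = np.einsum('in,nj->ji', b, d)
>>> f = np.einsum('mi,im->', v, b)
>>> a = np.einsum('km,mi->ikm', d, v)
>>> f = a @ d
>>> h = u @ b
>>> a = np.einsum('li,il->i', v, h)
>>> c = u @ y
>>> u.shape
(23, 23)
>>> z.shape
(23, 17)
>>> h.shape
(23, 7)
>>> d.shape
(7, 7)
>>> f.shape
(23, 7, 7)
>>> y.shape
(23, 23)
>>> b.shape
(23, 7)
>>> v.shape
(7, 23)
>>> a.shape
(23,)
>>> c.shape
(23, 23)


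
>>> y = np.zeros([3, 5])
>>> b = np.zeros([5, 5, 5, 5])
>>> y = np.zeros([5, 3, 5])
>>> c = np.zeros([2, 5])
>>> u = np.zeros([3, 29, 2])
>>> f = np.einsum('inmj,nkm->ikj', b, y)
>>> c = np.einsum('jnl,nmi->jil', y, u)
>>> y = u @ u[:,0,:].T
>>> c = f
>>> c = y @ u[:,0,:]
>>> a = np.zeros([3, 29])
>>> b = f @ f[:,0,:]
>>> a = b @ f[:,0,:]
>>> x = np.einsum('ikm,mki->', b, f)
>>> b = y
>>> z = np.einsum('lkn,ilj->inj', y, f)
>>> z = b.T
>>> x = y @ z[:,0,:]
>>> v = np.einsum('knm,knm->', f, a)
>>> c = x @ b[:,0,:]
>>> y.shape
(3, 29, 3)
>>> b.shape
(3, 29, 3)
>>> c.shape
(3, 29, 3)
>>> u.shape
(3, 29, 2)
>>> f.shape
(5, 3, 5)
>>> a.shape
(5, 3, 5)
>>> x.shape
(3, 29, 3)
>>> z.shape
(3, 29, 3)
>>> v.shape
()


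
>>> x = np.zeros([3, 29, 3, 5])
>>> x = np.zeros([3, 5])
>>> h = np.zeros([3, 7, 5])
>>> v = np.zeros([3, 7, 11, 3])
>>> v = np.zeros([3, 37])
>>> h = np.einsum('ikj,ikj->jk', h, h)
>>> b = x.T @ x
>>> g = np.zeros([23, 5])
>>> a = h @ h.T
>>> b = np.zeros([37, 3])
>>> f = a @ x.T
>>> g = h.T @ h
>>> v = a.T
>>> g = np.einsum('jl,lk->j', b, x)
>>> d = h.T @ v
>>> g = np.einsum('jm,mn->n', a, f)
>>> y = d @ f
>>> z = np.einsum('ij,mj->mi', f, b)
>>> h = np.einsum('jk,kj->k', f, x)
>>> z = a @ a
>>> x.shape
(3, 5)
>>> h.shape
(3,)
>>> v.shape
(5, 5)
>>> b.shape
(37, 3)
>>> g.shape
(3,)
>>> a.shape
(5, 5)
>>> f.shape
(5, 3)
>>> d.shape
(7, 5)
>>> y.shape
(7, 3)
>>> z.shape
(5, 5)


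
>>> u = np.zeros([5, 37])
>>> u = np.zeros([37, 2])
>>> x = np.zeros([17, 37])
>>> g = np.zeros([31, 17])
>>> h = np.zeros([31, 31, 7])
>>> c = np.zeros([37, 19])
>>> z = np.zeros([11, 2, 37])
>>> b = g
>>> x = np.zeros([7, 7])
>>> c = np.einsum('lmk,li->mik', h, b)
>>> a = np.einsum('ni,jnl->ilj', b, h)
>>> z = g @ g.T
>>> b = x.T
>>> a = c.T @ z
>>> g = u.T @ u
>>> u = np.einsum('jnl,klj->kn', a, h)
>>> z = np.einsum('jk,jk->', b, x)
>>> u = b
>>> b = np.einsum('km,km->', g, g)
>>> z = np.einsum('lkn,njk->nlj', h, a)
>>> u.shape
(7, 7)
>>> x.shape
(7, 7)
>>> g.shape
(2, 2)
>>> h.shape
(31, 31, 7)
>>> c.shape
(31, 17, 7)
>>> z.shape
(7, 31, 17)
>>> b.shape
()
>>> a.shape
(7, 17, 31)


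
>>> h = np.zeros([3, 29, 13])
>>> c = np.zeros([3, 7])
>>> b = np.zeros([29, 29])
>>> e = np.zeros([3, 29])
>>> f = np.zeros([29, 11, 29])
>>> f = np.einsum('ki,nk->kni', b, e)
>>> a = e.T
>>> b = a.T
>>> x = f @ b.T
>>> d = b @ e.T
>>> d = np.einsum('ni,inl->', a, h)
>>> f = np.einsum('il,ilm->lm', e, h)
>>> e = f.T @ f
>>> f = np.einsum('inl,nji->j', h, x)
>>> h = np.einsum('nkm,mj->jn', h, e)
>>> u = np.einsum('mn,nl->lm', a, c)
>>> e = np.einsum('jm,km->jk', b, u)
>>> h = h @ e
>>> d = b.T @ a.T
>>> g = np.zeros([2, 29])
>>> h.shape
(13, 7)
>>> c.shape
(3, 7)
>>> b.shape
(3, 29)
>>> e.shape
(3, 7)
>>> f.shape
(3,)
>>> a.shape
(29, 3)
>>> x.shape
(29, 3, 3)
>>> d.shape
(29, 29)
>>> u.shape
(7, 29)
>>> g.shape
(2, 29)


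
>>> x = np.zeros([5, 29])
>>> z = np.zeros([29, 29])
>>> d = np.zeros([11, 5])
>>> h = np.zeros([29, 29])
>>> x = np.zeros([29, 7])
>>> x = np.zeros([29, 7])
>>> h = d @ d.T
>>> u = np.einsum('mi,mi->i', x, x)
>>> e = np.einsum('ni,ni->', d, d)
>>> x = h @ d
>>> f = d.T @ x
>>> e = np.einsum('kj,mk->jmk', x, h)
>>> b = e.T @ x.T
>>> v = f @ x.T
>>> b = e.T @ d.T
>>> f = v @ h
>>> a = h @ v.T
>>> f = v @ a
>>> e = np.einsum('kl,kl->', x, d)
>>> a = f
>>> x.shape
(11, 5)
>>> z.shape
(29, 29)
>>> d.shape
(11, 5)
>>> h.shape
(11, 11)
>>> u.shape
(7,)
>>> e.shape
()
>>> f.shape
(5, 5)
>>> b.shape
(11, 11, 11)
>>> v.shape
(5, 11)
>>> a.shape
(5, 5)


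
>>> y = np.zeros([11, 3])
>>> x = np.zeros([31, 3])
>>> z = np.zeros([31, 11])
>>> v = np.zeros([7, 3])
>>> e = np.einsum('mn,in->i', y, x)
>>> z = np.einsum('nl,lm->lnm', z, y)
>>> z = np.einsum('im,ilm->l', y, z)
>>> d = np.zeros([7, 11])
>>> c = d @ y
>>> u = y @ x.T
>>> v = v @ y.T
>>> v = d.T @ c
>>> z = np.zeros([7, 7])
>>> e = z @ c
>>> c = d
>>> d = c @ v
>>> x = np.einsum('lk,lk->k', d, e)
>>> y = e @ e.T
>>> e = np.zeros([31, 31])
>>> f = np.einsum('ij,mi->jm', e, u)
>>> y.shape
(7, 7)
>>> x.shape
(3,)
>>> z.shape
(7, 7)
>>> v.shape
(11, 3)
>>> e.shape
(31, 31)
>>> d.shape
(7, 3)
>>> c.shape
(7, 11)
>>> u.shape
(11, 31)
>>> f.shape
(31, 11)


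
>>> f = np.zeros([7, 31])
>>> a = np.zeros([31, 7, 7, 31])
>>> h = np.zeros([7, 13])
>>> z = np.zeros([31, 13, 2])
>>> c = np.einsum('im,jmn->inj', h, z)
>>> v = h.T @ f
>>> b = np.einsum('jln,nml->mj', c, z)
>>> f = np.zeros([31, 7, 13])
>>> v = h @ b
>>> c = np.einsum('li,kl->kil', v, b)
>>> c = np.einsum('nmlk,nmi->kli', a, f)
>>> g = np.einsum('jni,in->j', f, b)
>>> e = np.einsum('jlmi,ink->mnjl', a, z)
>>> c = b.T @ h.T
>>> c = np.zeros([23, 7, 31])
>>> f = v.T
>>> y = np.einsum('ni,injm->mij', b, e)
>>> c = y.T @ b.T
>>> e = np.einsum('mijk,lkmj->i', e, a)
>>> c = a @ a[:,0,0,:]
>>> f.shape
(7, 7)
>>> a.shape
(31, 7, 7, 31)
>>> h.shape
(7, 13)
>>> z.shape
(31, 13, 2)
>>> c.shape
(31, 7, 7, 31)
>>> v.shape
(7, 7)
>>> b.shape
(13, 7)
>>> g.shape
(31,)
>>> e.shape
(13,)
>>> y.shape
(7, 7, 31)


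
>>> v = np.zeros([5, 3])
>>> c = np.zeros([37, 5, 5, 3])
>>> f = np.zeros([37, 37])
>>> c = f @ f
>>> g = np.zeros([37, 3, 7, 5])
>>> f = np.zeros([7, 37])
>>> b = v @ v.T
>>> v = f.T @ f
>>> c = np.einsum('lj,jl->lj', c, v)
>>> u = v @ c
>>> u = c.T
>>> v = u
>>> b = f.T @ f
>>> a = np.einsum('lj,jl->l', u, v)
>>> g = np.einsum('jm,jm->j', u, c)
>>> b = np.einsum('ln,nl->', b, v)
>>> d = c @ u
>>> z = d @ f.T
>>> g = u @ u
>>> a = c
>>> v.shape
(37, 37)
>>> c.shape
(37, 37)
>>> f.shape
(7, 37)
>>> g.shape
(37, 37)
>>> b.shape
()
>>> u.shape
(37, 37)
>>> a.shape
(37, 37)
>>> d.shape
(37, 37)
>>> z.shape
(37, 7)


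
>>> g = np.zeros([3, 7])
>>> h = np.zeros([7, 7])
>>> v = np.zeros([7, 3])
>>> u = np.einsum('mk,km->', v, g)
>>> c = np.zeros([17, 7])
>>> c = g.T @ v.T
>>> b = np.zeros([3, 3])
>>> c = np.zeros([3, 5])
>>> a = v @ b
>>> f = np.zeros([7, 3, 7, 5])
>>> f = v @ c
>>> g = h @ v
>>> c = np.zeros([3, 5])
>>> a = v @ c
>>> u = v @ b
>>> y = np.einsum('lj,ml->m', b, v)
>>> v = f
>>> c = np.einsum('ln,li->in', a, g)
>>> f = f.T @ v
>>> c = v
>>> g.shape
(7, 3)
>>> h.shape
(7, 7)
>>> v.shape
(7, 5)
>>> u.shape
(7, 3)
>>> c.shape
(7, 5)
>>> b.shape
(3, 3)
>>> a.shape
(7, 5)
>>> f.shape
(5, 5)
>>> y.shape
(7,)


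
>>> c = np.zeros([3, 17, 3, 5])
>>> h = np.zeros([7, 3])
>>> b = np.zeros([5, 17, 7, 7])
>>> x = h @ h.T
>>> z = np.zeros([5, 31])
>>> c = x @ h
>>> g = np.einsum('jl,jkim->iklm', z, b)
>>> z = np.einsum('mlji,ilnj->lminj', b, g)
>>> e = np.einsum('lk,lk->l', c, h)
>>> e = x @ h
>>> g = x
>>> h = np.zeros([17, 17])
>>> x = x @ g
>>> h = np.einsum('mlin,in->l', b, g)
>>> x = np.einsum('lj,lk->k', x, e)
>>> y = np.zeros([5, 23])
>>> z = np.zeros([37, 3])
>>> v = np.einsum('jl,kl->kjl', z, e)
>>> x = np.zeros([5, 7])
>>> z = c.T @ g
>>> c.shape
(7, 3)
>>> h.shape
(17,)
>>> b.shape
(5, 17, 7, 7)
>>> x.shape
(5, 7)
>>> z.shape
(3, 7)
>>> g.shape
(7, 7)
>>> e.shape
(7, 3)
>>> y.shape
(5, 23)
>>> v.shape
(7, 37, 3)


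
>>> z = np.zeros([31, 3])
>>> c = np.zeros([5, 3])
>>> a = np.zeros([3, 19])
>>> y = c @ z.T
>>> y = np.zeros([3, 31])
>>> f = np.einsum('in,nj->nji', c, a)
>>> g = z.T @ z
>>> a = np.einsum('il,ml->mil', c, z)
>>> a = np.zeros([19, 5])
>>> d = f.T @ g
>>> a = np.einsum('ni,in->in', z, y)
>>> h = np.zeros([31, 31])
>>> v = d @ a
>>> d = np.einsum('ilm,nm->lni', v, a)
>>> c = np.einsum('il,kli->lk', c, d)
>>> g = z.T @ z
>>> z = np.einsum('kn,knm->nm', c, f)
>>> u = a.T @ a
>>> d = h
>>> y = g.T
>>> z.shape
(19, 5)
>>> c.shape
(3, 19)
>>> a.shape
(3, 31)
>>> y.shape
(3, 3)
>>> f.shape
(3, 19, 5)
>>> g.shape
(3, 3)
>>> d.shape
(31, 31)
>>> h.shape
(31, 31)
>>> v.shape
(5, 19, 31)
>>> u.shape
(31, 31)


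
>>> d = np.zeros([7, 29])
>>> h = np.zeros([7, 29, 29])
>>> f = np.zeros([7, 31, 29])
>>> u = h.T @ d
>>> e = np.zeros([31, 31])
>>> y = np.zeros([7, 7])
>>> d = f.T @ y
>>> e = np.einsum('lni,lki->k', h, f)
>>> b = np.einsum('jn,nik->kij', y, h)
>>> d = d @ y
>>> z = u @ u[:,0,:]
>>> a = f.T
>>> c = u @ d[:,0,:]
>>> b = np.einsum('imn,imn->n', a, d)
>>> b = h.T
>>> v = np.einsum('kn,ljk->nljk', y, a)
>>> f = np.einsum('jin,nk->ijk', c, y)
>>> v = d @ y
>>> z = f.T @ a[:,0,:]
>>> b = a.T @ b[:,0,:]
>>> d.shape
(29, 31, 7)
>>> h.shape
(7, 29, 29)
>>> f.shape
(29, 29, 7)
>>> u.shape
(29, 29, 29)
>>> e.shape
(31,)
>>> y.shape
(7, 7)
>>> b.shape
(7, 31, 7)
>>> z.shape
(7, 29, 7)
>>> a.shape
(29, 31, 7)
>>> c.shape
(29, 29, 7)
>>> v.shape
(29, 31, 7)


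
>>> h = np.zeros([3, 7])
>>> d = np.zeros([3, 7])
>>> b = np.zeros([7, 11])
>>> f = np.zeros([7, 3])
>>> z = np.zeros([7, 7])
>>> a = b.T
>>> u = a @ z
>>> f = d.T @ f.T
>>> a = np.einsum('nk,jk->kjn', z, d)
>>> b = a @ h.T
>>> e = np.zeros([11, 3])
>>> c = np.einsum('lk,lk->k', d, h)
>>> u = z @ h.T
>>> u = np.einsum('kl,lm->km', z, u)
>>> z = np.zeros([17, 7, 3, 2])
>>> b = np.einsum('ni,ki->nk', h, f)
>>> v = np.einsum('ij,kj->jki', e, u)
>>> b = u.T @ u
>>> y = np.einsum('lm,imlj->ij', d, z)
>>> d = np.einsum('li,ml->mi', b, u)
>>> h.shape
(3, 7)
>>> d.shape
(7, 3)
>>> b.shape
(3, 3)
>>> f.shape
(7, 7)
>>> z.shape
(17, 7, 3, 2)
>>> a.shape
(7, 3, 7)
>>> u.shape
(7, 3)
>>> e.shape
(11, 3)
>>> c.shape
(7,)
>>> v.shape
(3, 7, 11)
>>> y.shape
(17, 2)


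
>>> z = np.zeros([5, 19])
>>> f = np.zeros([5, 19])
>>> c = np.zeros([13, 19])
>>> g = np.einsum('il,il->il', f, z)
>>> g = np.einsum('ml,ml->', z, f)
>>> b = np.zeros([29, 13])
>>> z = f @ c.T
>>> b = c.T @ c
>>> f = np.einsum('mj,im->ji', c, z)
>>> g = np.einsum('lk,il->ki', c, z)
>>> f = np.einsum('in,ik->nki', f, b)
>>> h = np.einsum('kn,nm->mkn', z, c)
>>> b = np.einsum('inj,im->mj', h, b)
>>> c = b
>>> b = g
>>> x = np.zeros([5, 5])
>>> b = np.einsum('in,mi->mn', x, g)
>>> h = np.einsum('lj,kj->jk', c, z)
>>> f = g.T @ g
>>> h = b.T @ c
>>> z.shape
(5, 13)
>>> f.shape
(5, 5)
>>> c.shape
(19, 13)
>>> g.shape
(19, 5)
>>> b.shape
(19, 5)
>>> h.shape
(5, 13)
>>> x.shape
(5, 5)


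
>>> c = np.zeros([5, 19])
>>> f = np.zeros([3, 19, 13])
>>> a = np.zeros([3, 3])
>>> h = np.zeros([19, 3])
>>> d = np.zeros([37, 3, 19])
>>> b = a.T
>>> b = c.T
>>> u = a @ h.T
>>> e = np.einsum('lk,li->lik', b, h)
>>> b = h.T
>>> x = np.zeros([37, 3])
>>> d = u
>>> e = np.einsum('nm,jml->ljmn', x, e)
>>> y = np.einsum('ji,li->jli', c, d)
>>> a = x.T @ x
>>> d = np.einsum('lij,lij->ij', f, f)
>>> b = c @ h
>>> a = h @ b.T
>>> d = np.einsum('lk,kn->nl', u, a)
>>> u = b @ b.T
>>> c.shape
(5, 19)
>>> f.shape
(3, 19, 13)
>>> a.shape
(19, 5)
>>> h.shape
(19, 3)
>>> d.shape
(5, 3)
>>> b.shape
(5, 3)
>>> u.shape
(5, 5)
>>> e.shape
(5, 19, 3, 37)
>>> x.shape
(37, 3)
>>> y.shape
(5, 3, 19)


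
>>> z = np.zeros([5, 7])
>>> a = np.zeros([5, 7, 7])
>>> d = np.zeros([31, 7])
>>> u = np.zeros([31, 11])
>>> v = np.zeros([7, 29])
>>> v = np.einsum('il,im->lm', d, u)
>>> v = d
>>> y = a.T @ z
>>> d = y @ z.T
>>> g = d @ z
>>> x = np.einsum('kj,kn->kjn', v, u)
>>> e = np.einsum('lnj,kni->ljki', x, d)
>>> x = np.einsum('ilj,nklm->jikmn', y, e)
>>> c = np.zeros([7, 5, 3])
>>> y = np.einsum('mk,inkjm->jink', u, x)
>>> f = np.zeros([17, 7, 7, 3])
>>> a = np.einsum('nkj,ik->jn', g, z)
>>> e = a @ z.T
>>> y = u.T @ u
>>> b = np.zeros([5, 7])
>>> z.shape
(5, 7)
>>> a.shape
(7, 7)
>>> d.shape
(7, 7, 5)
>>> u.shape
(31, 11)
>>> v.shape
(31, 7)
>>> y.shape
(11, 11)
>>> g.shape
(7, 7, 7)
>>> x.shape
(7, 7, 11, 5, 31)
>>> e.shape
(7, 5)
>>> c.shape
(7, 5, 3)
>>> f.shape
(17, 7, 7, 3)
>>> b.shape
(5, 7)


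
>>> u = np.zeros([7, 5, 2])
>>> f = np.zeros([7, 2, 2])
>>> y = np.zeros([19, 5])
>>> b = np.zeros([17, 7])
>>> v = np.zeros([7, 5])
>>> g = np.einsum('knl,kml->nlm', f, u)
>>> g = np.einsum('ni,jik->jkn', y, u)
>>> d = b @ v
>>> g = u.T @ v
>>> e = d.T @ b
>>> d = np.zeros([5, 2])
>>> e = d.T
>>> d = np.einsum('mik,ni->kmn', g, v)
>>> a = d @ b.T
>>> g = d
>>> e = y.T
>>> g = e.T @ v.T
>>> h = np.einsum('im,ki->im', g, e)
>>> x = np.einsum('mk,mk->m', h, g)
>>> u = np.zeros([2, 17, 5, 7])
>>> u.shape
(2, 17, 5, 7)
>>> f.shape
(7, 2, 2)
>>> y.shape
(19, 5)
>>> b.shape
(17, 7)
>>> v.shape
(7, 5)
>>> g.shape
(19, 7)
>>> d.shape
(5, 2, 7)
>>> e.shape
(5, 19)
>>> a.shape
(5, 2, 17)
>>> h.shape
(19, 7)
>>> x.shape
(19,)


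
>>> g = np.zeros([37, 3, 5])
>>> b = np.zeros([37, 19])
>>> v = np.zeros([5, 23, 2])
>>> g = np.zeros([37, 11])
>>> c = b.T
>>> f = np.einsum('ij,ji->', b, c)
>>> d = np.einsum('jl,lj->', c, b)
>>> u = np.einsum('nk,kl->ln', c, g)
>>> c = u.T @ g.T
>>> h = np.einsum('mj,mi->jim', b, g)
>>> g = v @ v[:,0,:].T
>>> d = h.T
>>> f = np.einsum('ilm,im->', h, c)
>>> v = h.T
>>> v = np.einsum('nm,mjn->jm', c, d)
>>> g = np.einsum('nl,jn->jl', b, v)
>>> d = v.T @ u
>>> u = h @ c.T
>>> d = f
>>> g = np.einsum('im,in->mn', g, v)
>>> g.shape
(19, 37)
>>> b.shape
(37, 19)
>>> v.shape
(11, 37)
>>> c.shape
(19, 37)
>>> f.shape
()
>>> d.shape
()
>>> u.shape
(19, 11, 19)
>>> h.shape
(19, 11, 37)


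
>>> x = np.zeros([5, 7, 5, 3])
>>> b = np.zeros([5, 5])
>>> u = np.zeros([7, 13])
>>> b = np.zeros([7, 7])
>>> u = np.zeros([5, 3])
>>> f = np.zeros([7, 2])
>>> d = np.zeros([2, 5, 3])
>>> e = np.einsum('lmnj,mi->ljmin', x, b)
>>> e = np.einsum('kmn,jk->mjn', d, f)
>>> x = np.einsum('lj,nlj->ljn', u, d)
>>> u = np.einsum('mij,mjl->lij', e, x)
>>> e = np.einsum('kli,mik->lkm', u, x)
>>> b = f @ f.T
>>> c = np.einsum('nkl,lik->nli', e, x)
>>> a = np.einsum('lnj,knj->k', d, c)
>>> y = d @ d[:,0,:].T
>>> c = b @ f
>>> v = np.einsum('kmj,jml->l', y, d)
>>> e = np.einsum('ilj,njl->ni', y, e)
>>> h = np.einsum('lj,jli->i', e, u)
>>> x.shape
(5, 3, 2)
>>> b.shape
(7, 7)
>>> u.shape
(2, 7, 3)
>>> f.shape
(7, 2)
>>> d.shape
(2, 5, 3)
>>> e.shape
(7, 2)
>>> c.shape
(7, 2)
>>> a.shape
(7,)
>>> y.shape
(2, 5, 2)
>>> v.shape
(3,)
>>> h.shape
(3,)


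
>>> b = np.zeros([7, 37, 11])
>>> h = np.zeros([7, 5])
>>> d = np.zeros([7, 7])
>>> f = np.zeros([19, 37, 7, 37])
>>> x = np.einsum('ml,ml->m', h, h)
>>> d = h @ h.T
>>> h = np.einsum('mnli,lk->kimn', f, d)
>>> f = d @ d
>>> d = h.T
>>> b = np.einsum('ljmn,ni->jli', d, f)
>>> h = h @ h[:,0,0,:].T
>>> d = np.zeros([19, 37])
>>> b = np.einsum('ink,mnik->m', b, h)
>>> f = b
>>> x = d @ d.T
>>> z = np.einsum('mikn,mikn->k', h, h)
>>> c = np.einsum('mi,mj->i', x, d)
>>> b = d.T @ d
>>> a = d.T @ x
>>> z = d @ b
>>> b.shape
(37, 37)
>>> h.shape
(7, 37, 19, 7)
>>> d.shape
(19, 37)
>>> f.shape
(7,)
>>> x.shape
(19, 19)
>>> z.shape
(19, 37)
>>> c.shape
(19,)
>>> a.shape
(37, 19)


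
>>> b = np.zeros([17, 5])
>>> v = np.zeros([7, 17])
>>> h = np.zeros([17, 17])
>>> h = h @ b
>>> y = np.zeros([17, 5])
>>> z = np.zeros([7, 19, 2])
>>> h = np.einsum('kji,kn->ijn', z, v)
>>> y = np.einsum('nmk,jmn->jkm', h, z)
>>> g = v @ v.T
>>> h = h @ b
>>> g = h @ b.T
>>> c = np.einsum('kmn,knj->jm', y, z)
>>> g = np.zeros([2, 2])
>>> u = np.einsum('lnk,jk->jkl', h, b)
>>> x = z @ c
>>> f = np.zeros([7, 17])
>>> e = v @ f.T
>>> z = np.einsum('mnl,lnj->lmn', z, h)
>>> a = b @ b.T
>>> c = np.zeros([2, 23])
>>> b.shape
(17, 5)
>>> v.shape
(7, 17)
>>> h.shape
(2, 19, 5)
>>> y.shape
(7, 17, 19)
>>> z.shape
(2, 7, 19)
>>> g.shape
(2, 2)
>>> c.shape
(2, 23)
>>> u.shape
(17, 5, 2)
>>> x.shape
(7, 19, 17)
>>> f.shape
(7, 17)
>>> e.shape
(7, 7)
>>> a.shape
(17, 17)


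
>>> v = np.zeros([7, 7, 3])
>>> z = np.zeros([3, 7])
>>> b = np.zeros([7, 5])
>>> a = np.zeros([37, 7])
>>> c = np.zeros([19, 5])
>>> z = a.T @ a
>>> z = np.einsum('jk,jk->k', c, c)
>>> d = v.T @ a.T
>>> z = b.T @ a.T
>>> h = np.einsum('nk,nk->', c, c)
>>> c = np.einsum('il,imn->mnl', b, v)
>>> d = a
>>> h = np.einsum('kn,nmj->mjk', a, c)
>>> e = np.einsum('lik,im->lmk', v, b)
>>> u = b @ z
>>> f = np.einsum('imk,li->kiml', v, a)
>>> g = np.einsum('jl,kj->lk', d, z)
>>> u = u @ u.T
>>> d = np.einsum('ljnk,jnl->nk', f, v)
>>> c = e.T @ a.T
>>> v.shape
(7, 7, 3)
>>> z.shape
(5, 37)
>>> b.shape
(7, 5)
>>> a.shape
(37, 7)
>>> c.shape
(3, 5, 37)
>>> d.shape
(7, 37)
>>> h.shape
(3, 5, 37)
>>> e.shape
(7, 5, 3)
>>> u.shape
(7, 7)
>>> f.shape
(3, 7, 7, 37)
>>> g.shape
(7, 5)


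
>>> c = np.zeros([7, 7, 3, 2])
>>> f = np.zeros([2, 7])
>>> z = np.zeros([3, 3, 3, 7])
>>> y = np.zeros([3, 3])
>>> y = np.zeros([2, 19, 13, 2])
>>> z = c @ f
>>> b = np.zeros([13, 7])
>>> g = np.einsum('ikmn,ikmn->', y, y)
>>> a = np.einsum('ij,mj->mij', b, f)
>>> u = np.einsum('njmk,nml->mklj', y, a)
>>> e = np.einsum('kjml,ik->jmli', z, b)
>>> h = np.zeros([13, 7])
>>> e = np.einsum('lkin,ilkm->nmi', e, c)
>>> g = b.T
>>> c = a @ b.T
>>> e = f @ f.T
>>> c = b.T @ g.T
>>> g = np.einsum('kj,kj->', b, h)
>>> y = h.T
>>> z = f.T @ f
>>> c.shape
(7, 7)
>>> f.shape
(2, 7)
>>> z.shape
(7, 7)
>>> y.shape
(7, 13)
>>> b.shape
(13, 7)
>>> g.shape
()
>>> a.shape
(2, 13, 7)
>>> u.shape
(13, 2, 7, 19)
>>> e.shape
(2, 2)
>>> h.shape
(13, 7)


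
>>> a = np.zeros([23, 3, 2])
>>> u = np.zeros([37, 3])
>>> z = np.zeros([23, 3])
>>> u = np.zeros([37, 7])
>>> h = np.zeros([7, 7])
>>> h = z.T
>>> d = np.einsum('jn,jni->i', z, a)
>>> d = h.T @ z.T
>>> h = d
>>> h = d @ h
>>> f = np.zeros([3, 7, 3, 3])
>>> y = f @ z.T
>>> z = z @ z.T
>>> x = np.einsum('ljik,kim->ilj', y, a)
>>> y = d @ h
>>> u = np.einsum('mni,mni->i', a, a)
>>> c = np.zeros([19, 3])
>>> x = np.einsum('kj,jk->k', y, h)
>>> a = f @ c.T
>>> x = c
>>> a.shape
(3, 7, 3, 19)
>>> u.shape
(2,)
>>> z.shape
(23, 23)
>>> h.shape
(23, 23)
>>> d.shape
(23, 23)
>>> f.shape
(3, 7, 3, 3)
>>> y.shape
(23, 23)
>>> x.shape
(19, 3)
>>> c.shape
(19, 3)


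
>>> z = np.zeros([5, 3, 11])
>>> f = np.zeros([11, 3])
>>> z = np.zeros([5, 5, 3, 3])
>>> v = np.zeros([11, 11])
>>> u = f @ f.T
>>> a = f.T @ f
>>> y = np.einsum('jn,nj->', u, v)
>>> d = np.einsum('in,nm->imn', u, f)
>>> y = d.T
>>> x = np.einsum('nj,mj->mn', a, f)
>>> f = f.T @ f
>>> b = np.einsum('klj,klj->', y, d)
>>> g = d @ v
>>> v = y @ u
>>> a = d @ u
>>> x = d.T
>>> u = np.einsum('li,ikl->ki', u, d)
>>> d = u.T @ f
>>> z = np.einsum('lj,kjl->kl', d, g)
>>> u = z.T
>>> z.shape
(11, 11)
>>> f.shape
(3, 3)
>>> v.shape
(11, 3, 11)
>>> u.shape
(11, 11)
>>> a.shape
(11, 3, 11)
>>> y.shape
(11, 3, 11)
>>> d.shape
(11, 3)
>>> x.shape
(11, 3, 11)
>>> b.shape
()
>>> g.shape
(11, 3, 11)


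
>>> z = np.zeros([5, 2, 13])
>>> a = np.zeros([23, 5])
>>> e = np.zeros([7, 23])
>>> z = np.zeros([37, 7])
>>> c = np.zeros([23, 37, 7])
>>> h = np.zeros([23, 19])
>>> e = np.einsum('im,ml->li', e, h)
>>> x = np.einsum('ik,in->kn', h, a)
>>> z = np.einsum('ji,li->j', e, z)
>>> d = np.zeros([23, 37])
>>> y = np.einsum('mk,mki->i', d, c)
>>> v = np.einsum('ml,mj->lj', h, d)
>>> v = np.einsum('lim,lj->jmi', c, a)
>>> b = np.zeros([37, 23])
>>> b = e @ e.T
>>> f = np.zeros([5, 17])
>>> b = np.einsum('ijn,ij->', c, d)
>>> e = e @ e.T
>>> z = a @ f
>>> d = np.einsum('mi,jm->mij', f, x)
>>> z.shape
(23, 17)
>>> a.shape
(23, 5)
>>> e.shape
(19, 19)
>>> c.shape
(23, 37, 7)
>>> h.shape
(23, 19)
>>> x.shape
(19, 5)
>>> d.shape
(5, 17, 19)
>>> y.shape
(7,)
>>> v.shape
(5, 7, 37)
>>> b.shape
()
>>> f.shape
(5, 17)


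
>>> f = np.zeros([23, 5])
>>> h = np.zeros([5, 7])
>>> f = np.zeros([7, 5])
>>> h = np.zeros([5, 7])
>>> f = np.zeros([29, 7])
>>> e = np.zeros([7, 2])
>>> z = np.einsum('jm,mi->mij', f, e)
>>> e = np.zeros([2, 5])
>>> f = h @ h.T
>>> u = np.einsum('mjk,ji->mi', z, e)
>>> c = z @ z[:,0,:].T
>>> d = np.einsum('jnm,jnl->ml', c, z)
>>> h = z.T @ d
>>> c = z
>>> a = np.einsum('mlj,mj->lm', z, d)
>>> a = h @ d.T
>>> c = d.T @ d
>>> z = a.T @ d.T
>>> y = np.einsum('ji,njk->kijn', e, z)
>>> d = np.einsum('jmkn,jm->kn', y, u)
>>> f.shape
(5, 5)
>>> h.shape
(29, 2, 29)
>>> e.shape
(2, 5)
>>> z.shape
(7, 2, 7)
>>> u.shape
(7, 5)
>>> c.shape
(29, 29)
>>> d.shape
(2, 7)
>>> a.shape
(29, 2, 7)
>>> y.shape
(7, 5, 2, 7)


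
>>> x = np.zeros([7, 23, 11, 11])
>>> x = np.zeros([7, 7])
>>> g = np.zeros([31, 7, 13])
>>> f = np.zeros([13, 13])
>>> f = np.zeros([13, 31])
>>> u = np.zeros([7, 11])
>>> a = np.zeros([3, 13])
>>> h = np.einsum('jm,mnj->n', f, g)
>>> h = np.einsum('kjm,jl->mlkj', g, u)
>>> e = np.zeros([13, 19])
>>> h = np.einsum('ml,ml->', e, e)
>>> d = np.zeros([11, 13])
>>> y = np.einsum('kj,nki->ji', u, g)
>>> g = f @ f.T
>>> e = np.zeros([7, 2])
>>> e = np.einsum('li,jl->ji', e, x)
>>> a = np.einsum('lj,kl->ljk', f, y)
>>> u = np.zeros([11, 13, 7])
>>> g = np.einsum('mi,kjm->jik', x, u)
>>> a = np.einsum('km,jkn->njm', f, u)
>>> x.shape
(7, 7)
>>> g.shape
(13, 7, 11)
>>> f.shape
(13, 31)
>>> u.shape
(11, 13, 7)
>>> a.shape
(7, 11, 31)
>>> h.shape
()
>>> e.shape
(7, 2)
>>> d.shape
(11, 13)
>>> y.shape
(11, 13)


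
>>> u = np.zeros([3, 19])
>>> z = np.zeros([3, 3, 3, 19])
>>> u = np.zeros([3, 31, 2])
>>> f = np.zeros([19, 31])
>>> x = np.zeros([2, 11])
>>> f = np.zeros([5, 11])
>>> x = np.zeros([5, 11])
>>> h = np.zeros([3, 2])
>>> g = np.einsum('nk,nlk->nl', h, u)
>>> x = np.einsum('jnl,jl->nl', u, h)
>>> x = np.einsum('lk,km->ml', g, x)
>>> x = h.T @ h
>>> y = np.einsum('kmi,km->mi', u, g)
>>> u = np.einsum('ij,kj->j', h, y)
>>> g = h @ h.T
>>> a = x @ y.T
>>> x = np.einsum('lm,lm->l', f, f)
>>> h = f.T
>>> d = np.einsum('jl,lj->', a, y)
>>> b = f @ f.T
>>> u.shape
(2,)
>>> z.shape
(3, 3, 3, 19)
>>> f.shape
(5, 11)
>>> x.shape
(5,)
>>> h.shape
(11, 5)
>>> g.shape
(3, 3)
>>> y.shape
(31, 2)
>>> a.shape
(2, 31)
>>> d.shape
()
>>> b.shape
(5, 5)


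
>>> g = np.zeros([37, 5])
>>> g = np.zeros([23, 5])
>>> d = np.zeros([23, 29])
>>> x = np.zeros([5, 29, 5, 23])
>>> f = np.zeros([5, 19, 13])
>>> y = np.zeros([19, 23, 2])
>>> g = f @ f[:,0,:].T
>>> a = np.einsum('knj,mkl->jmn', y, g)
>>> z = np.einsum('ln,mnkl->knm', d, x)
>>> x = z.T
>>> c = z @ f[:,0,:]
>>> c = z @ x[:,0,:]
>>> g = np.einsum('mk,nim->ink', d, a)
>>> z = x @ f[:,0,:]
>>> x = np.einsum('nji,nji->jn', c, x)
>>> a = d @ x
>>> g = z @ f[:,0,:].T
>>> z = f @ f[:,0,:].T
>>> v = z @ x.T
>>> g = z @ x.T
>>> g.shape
(5, 19, 29)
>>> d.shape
(23, 29)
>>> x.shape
(29, 5)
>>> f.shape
(5, 19, 13)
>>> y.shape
(19, 23, 2)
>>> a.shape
(23, 5)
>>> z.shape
(5, 19, 5)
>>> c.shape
(5, 29, 5)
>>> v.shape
(5, 19, 29)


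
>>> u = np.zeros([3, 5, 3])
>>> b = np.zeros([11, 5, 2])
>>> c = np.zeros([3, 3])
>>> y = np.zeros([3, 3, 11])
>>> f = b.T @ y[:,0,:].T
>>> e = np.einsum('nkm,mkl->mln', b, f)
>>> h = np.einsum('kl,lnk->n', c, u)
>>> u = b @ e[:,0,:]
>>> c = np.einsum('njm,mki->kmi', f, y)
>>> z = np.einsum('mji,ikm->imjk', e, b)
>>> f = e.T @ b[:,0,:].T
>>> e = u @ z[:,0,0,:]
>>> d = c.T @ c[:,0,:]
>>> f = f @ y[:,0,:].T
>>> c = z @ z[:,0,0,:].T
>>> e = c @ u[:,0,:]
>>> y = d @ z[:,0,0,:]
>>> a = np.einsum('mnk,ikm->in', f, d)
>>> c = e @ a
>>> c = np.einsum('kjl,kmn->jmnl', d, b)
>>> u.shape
(11, 5, 11)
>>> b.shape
(11, 5, 2)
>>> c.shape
(3, 5, 2, 11)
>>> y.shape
(11, 3, 5)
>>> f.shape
(11, 3, 3)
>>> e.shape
(11, 2, 3, 11)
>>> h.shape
(5,)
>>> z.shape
(11, 2, 3, 5)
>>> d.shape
(11, 3, 11)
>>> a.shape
(11, 3)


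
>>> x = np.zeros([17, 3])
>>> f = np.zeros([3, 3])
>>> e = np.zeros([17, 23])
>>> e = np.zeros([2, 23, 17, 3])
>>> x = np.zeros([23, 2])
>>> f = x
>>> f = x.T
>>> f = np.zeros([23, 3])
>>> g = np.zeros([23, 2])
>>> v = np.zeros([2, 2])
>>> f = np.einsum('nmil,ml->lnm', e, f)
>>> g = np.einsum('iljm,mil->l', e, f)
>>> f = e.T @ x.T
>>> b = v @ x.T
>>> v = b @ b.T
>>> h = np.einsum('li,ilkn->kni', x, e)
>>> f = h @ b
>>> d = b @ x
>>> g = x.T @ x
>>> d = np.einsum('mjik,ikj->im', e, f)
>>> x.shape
(23, 2)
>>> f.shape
(17, 3, 23)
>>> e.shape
(2, 23, 17, 3)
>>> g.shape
(2, 2)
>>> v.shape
(2, 2)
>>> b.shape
(2, 23)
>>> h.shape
(17, 3, 2)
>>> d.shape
(17, 2)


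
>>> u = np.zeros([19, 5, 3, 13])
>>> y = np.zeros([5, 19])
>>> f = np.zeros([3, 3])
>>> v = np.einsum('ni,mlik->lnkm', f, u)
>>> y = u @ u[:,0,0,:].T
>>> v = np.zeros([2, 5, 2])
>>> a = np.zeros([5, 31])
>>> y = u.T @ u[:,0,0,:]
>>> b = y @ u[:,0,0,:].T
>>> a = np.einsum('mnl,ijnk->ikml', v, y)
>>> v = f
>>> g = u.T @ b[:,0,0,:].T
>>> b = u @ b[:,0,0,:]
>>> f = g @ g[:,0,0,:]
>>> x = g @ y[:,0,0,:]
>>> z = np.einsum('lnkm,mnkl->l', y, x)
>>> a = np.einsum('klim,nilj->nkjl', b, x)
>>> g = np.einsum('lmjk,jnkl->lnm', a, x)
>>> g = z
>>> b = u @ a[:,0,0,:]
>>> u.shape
(19, 5, 3, 13)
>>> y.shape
(13, 3, 5, 13)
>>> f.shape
(13, 3, 5, 13)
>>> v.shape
(3, 3)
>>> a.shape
(13, 19, 13, 5)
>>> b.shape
(19, 5, 3, 5)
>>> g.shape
(13,)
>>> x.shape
(13, 3, 5, 13)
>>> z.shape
(13,)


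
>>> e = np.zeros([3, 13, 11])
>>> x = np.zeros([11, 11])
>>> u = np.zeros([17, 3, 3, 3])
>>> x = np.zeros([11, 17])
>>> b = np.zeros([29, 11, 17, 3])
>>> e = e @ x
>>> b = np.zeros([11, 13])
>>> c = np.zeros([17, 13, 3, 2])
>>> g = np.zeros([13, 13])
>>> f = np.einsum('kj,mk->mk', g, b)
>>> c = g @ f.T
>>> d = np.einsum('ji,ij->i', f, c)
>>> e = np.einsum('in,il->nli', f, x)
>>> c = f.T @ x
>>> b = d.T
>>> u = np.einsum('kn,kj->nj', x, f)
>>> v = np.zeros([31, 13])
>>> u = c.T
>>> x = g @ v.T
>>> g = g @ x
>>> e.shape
(13, 17, 11)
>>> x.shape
(13, 31)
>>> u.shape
(17, 13)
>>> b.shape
(13,)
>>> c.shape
(13, 17)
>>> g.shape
(13, 31)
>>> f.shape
(11, 13)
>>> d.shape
(13,)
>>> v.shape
(31, 13)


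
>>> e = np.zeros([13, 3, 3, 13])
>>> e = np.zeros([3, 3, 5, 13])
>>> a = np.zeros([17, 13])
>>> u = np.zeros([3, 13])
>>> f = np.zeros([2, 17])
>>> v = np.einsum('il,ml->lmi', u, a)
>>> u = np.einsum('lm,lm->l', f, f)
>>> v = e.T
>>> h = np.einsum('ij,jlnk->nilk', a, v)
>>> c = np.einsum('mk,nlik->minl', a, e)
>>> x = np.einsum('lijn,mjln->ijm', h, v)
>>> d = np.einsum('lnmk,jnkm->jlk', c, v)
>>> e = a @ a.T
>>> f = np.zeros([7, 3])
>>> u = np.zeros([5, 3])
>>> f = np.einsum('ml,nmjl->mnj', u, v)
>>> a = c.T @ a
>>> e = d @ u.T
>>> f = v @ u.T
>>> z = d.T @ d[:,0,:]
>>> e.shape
(13, 17, 5)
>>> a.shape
(3, 3, 5, 13)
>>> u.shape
(5, 3)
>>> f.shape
(13, 5, 3, 5)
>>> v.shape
(13, 5, 3, 3)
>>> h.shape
(3, 17, 5, 3)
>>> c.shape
(17, 5, 3, 3)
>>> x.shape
(17, 5, 13)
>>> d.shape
(13, 17, 3)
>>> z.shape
(3, 17, 3)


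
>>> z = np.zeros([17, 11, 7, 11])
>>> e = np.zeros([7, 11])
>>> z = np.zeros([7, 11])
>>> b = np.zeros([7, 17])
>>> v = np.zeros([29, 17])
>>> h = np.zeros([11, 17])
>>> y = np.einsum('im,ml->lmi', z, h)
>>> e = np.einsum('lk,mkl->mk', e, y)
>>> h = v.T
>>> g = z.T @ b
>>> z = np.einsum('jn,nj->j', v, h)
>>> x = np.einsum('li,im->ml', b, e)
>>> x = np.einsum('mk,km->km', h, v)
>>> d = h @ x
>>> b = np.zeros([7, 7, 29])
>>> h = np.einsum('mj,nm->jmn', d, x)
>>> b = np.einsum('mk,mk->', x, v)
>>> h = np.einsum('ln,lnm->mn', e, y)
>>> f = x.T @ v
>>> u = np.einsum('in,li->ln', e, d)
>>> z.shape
(29,)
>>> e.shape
(17, 11)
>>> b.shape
()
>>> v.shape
(29, 17)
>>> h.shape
(7, 11)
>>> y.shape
(17, 11, 7)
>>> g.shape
(11, 17)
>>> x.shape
(29, 17)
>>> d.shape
(17, 17)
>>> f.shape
(17, 17)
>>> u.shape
(17, 11)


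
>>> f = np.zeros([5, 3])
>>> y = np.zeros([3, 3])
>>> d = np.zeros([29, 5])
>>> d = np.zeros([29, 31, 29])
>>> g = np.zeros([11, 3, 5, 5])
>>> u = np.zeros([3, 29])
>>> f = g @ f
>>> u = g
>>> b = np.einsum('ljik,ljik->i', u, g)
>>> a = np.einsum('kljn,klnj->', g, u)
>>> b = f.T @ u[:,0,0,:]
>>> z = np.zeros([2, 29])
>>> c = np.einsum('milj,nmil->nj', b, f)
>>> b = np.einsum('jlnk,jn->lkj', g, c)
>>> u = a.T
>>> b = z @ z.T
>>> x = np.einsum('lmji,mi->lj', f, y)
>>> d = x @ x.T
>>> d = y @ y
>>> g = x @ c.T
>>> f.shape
(11, 3, 5, 3)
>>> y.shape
(3, 3)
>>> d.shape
(3, 3)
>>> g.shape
(11, 11)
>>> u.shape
()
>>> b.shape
(2, 2)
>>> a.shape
()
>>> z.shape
(2, 29)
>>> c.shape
(11, 5)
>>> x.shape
(11, 5)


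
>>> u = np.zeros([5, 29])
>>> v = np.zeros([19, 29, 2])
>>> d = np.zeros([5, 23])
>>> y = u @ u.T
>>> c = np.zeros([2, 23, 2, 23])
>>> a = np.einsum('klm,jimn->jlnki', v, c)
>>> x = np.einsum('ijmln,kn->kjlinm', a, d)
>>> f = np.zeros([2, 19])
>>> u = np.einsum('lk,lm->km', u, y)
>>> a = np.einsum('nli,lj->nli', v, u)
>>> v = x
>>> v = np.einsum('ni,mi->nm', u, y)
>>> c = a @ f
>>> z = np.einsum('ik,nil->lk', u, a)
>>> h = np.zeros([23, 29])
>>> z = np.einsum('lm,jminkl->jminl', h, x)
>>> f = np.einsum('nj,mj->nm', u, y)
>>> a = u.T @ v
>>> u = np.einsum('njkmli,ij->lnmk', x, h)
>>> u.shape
(23, 5, 2, 19)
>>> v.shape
(29, 5)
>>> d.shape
(5, 23)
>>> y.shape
(5, 5)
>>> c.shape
(19, 29, 19)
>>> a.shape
(5, 5)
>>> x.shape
(5, 29, 19, 2, 23, 23)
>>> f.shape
(29, 5)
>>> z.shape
(5, 29, 19, 2, 23)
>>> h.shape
(23, 29)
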